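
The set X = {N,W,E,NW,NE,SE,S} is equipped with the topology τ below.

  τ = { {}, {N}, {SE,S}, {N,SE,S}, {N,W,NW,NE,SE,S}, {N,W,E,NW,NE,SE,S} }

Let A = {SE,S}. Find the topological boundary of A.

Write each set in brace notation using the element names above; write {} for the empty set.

opens ⊆ A: {}, {SE,S}; union → int = {SE,S}
complement {N,W,E,NW,NE}; its interior {N}; cl(A) = X∖{N} = {W,E,NW,NE,SE,S}
boundary = {W,E,NW,NE,SE,S} ∖ {SE,S} = {W,E,NW,NE}

{W,E,NW,NE}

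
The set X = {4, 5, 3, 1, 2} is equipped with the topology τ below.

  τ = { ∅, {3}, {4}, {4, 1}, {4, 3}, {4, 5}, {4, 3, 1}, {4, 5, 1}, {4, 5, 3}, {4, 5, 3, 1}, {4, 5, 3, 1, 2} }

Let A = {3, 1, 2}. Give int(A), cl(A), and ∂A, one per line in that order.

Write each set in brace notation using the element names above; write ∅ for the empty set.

int(A) = {3}
cl(A)  = {3, 1, 2}
∂A     = {1, 2}

interior: largest open inside A is {3} (from ∅, {3})
cl via duality: int({4, 5}) = {4, 5}, so X∖{4, 5} = {3, 1, 2}
cl∖int = {1, 2}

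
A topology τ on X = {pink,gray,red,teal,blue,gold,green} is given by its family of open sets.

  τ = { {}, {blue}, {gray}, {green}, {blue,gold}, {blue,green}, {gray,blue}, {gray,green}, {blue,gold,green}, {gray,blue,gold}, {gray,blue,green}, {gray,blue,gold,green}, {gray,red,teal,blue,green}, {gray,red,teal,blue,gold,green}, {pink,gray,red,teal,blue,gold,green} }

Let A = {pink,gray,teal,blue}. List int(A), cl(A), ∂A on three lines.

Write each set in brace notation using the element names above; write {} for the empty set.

interior: largest open inside A is {gray,blue} (from {}, {gray}, {blue}, {gray,blue})
cl via duality: int({red,gold,green}) = {green}, so X∖{green} = {pink,gray,red,teal,blue,gold}
cl∖int = {pink,red,teal,gold}

int(A) = {gray,blue}
cl(A)  = {pink,gray,red,teal,blue,gold}
∂A     = {pink,red,teal,gold}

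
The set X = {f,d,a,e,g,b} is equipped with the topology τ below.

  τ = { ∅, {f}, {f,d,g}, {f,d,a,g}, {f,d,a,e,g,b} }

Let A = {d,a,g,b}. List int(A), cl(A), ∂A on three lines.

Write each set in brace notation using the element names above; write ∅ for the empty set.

open subsets of A: ∅; so int(A) = ∅
closure: X∖int(X∖A) = X∖{f} = {d,a,e,g,b}
∂A = {d,a,e,g,b} minus ∅ = {d,a,e,g,b}

int(A) = ∅
cl(A)  = {d,a,e,g,b}
∂A     = {d,a,e,g,b}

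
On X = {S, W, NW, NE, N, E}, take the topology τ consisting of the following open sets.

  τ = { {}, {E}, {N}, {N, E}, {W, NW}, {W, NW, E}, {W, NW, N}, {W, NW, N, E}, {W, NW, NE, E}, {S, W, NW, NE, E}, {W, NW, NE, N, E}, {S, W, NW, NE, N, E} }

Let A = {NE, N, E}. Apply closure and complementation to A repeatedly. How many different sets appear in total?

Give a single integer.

X∖A={S, W, NW}, int(X∖A)={W, NW}, hence cl(A)={S, NE, N, E}
Orbit (k=closure, c=complement):
  1. A     = {NE, N, E}
  2. kA    = {S, NE, N, E}
  3. cA    = {S, W, NW}
  4. ckA   = {W, NW}
  5. kcA   = {S, W, NW, NE}
  6. ckcA  = {N, E}
(closed under both — stop)

6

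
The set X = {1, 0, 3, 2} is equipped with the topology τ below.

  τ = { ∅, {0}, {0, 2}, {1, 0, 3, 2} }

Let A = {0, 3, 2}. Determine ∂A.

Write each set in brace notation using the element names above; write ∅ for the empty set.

{1, 3}

interior: largest open inside A is {0, 2} (from ∅, {0}, {0, 2})
cl via duality: int({1}) = ∅, so X∖∅ = {1, 0, 3, 2}
cl∖int = {1, 3}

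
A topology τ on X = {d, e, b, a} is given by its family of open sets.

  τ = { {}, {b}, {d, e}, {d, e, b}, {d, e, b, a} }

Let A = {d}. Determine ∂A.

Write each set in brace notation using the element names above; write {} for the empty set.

{d, e, a}

opens ⊆ A: {}; union → int = {}
complement {e, b, a}; its interior {b}; cl(A) = X∖{b} = {d, e, a}
boundary = {d, e, a} ∖ {} = {d, e, a}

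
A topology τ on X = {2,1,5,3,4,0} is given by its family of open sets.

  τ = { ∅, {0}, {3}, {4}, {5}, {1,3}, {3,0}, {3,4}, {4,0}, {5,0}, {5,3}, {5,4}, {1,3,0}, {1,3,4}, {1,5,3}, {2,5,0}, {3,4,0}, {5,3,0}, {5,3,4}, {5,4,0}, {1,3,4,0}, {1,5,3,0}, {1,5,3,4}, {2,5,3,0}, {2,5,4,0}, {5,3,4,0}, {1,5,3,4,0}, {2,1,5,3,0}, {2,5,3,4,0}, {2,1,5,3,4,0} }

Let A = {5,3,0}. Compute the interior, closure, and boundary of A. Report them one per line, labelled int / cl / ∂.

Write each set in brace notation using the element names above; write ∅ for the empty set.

int(A) = {5,3,0}
cl(A)  = {2,1,5,3,0}
∂A     = {2,1}

open subsets of A: ∅, {0}, {5}, {3}, {5,3}, {5,0}, {3,0}, {5,3,0}; so int(A) = {5,3,0}
closure: X∖int(X∖A) = X∖{4} = {2,1,5,3,0}
∂A = {2,1,5,3,0} minus {5,3,0} = {2,1}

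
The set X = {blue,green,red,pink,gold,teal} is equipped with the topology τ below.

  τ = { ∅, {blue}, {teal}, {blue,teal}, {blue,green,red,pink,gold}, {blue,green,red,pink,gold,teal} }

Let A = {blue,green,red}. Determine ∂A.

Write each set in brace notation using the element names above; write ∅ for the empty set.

open subsets of A: ∅, {blue}; so int(A) = {blue}
closure: X∖int(X∖A) = X∖{teal} = {blue,green,red,pink,gold}
∂A = {blue,green,red,pink,gold} minus {blue} = {green,red,pink,gold}

{green,red,pink,gold}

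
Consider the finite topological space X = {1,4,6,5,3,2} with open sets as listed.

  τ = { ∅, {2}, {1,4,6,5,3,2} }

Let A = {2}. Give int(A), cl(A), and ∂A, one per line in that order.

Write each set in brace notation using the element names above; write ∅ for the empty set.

open subsets of A: ∅, {2}; so int(A) = {2}
closure: X∖int(X∖A) = X∖∅ = {1,4,6,5,3,2}
∂A = {1,4,6,5,3,2} minus {2} = {1,4,6,5,3}

int(A) = {2}
cl(A)  = {1,4,6,5,3,2}
∂A     = {1,4,6,5,3}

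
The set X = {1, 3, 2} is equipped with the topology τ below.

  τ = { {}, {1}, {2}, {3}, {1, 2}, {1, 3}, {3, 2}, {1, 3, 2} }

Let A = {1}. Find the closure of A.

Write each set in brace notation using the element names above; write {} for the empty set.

{1}

X∖A={3, 2}, int(X∖A)={3, 2}, hence cl(A)={1}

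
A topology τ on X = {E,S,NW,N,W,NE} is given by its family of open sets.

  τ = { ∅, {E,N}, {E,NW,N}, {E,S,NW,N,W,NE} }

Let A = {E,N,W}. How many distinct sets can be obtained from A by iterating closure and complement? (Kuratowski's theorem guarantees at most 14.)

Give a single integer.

cl via duality: int({S,NW,NE}) = ∅, so X∖∅ = {E,S,NW,N,W,NE}
Write k for closure, c for complement:
  1. A     = {E,N,W}
  2. kA    = {E,S,NW,N,W,NE}
  3. cA    = {S,NW,NE}
  4. ckA   = ∅
  5. kcA   = {S,NW,W,NE}
  6. ckcA  = {E,N}
applying k or c yields no new set

6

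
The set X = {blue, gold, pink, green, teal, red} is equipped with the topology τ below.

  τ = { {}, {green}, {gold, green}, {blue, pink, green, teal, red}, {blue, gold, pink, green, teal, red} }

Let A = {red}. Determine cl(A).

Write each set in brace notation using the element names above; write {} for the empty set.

{blue, pink, teal, red}

X∖A={blue, gold, pink, green, teal}, int(X∖A)={gold, green}, hence cl(A)={blue, pink, teal, red}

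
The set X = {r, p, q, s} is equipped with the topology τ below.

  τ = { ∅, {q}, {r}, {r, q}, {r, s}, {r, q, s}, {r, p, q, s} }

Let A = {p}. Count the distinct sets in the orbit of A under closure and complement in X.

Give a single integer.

complement {r, q, s}; its interior {r, q, s}; cl(A) = X∖{r, q, s} = {p}
With k = closure, c = complement:
  1. A     = {p}
  2. cA    = {r, q, s}
  3. kcA   = {r, p, q, s}
  4. ckcA  = ∅
k, c of each give nothing new

4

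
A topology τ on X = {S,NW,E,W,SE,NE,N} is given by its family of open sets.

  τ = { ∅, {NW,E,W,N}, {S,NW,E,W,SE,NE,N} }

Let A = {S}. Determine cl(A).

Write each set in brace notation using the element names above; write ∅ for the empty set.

X∖A={NW,E,W,SE,NE,N}, int(X∖A)={NW,E,W,N}, hence cl(A)={S,SE,NE}

{S,SE,NE}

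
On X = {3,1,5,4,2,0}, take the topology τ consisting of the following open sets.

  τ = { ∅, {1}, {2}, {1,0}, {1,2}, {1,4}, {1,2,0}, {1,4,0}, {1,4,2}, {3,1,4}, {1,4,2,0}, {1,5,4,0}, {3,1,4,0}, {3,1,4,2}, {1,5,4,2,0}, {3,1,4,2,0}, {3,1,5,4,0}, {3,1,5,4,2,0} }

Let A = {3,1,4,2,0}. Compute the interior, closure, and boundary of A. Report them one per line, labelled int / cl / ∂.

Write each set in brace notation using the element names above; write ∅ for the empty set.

int(A) = {3,1,4,2,0}
cl(A)  = {3,1,5,4,2,0}
∂A     = {5}

open subsets of A: ∅, {1}, {2}, {1,0}, {1,2}, {1,4}, {1,4,0}, {3,1,4}, {1,2,0}, {1,4,2}, {3,1,4,2}, {3,1,4,0}, {1,4,2,0}, {3,1,4,2,0}; so int(A) = {3,1,4,2,0}
closure: X∖int(X∖A) = X∖∅ = {3,1,5,4,2,0}
∂A = {3,1,5,4,2,0} minus {3,1,4,2,0} = {5}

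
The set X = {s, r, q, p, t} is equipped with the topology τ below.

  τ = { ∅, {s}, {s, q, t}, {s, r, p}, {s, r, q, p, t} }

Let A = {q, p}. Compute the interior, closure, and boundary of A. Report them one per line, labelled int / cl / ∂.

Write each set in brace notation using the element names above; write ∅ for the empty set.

opens ⊆ A: ∅; union → int = ∅
complement {s, r, t}; its interior {s}; cl(A) = X∖{s} = {r, q, p, t}
boundary = {r, q, p, t} ∖ ∅ = {r, q, p, t}

int(A) = ∅
cl(A)  = {r, q, p, t}
∂A     = {r, q, p, t}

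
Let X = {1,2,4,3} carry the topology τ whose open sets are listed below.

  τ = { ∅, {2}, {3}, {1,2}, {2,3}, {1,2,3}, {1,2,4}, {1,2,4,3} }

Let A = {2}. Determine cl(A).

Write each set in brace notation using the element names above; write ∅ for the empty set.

{1,2,4}

closure: X∖int(X∖A) = X∖{3} = {1,2,4}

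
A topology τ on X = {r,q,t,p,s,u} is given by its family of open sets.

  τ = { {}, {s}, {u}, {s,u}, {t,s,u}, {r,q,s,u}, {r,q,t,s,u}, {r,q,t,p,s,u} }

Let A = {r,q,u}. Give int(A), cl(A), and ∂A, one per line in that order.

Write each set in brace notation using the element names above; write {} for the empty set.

opens ⊆ A: {}, {u}; union → int = {u}
complement {t,p,s}; its interior {s}; cl(A) = X∖{s} = {r,q,t,p,u}
boundary = {r,q,t,p,u} ∖ {u} = {r,q,t,p}

int(A) = {u}
cl(A)  = {r,q,t,p,u}
∂A     = {r,q,t,p}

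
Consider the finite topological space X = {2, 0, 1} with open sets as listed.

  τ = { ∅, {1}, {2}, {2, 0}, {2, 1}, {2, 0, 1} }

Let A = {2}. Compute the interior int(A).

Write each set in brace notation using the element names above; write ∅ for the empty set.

opens ⊆ A: ∅, {2}; union → int = {2}

{2}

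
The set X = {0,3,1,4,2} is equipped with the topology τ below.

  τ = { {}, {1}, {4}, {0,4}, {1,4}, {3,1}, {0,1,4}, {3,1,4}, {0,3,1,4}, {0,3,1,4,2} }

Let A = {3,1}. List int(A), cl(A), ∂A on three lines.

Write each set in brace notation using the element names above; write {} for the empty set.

interior: largest open inside A is {3,1} (from {}, {1}, {3,1})
cl via duality: int({0,4,2}) = {0,4}, so X∖{0,4} = {3,1,2}
cl∖int = {2}

int(A) = {3,1}
cl(A)  = {3,1,2}
∂A     = {2}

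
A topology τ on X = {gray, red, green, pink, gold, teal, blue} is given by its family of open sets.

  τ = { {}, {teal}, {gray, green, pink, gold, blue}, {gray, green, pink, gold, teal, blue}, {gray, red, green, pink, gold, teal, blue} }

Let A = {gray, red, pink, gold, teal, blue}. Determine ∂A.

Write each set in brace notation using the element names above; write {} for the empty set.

interior: largest open inside A is {teal} (from {}, {teal})
cl via duality: int({green}) = {}, so X∖{} = {gray, red, green, pink, gold, teal, blue}
cl∖int = {gray, red, green, pink, gold, blue}

{gray, red, green, pink, gold, blue}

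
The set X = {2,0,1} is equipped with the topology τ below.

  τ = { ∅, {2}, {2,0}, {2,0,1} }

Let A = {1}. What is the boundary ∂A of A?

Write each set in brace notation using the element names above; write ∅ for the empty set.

{1}

open subsets of A: ∅; so int(A) = ∅
closure: X∖int(X∖A) = X∖{2,0} = {1}
∂A = {1} minus ∅ = {1}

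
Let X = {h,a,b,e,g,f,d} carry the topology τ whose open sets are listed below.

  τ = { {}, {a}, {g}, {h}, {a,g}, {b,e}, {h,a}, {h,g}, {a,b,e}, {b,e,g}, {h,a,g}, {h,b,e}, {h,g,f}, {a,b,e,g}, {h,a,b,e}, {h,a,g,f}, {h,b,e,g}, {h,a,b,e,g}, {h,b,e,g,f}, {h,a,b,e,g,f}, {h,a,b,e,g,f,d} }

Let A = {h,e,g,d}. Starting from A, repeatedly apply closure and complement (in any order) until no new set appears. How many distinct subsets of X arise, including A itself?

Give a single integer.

complement {a,b,f}; its interior {a}; cl(A) = X∖{a} = {h,b,e,g,f,d}
With k = closure, c = complement:
  1. A     = {h,e,g,d}
  2. kA    = {h,b,e,g,f,d}
  3. cA    = {a,b,f}
  4. ckA   = {a}
  5. kcA   = {a,b,e,f,d}
  6. kckA  = {a,d}
  7. ckcA  = {h,g}
  8. ckckA = {h,b,e,g,f}
  9. kckcA = {h,g,f,d}
  10. ckckcA = {a,b,e}
  11. kckckcA = {a,b,e,d}
  12. ckckckcA = {h,g,f}
k, c of each give nothing new

12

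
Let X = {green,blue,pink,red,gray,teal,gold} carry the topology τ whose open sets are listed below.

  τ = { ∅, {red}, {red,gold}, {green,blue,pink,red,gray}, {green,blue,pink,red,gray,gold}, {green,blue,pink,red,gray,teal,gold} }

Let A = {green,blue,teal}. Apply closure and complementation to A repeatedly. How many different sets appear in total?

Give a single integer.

6

complement {pink,red,gray,gold}; its interior {red,gold}; cl(A) = X∖{red,gold} = {green,blue,pink,gray,teal}
With k = closure, c = complement:
  1. A     = {green,blue,teal}
  2. kA    = {green,blue,pink,gray,teal}
  3. cA    = {pink,red,gray,gold}
  4. ckA   = {red,gold}
  5. kcA   = {green,blue,pink,red,gray,teal,gold}
  6. ckcA  = ∅
k, c of each give nothing new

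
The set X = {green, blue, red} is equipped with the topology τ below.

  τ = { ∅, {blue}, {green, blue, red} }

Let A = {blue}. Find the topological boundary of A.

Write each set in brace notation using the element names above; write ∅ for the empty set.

opens ⊆ A: ∅, {blue}; union → int = {blue}
complement {green, red}; its interior ∅; cl(A) = X∖∅ = {green, blue, red}
boundary = {green, blue, red} ∖ {blue} = {green, red}

{green, red}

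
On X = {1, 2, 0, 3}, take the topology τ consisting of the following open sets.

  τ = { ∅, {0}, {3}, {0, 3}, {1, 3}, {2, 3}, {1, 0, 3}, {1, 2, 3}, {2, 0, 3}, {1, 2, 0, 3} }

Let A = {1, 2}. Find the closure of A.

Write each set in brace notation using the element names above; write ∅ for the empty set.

{1, 2}

X∖A={0, 3}, int(X∖A)={0, 3}, hence cl(A)={1, 2}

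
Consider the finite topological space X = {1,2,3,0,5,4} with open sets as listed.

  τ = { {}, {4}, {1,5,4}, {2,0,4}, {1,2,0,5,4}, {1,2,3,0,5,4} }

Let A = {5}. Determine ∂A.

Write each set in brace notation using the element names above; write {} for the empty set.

U open, U⊆A: {}. int(A) = ⋃ = {}
X∖A={1,2,3,0,4}, int(X∖A)={2,0,4}, hence cl(A)={1,3,5}
∂A: remove int from cl → {1,3,5}

{1,3,5}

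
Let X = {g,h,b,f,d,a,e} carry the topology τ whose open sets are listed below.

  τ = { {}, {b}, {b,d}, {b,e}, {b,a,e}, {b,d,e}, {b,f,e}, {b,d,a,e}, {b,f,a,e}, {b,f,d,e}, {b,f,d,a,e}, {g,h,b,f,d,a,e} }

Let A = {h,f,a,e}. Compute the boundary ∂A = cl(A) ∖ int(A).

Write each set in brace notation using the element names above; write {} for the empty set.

{g,h,f,a,e}

open subsets of A: {}; so int(A) = {}
closure: X∖int(X∖A) = X∖{b,d} = {g,h,f,a,e}
∂A = {g,h,f,a,e} minus {} = {g,h,f,a,e}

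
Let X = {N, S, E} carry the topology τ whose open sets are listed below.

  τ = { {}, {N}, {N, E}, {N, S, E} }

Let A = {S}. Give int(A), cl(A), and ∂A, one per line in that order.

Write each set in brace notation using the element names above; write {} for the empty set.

opens ⊆ A: {}; union → int = {}
complement {N, E}; its interior {N, E}; cl(A) = X∖{N, E} = {S}
boundary = {S} ∖ {} = {S}

int(A) = {}
cl(A)  = {S}
∂A     = {S}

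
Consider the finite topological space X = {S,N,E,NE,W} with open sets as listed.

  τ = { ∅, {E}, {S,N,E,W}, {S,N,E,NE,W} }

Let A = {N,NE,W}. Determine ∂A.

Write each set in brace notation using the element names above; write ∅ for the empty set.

{S,N,NE,W}

interior: largest open inside A is ∅ (from ∅)
cl via duality: int({S,E}) = {E}, so X∖{E} = {S,N,NE,W}
cl∖int = {S,N,NE,W}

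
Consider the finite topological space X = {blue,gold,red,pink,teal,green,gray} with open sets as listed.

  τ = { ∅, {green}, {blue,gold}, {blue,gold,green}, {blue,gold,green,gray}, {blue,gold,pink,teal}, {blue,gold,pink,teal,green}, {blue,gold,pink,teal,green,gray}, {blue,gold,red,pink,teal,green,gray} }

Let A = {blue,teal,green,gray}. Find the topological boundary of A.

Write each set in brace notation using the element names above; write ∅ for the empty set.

{blue,gold,red,pink,teal,gray}

open subsets of A: ∅, {green}; so int(A) = {green}
closure: X∖int(X∖A) = X∖∅ = {blue,gold,red,pink,teal,green,gray}
∂A = {blue,gold,red,pink,teal,green,gray} minus {green} = {blue,gold,red,pink,teal,gray}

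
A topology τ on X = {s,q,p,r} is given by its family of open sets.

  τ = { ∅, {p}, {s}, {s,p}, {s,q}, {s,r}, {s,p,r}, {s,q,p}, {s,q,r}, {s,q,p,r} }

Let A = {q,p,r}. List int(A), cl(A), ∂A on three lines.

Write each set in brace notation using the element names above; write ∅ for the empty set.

int(A) = {p}
cl(A)  = {q,p,r}
∂A     = {q,r}

open subsets of A: ∅, {p}; so int(A) = {p}
closure: X∖int(X∖A) = X∖{s} = {q,p,r}
∂A = {q,p,r} minus {p} = {q,r}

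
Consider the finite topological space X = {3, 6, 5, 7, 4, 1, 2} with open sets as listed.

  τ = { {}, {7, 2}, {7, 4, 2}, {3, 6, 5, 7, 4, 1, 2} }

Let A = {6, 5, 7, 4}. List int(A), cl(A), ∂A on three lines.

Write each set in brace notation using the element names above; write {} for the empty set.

int(A) = {}
cl(A)  = {3, 6, 5, 7, 4, 1, 2}
∂A     = {3, 6, 5, 7, 4, 1, 2}

interior: largest open inside A is {} (from {})
cl via duality: int({3, 1, 2}) = {}, so X∖{} = {3, 6, 5, 7, 4, 1, 2}
cl∖int = {3, 6, 5, 7, 4, 1, 2}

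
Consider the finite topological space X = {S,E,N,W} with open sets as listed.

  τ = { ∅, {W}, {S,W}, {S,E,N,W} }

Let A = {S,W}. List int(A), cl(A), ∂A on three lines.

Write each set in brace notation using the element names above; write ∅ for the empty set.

open subsets of A: ∅, {W}, {S,W}; so int(A) = {S,W}
closure: X∖int(X∖A) = X∖∅ = {S,E,N,W}
∂A = {S,E,N,W} minus {S,W} = {E,N}

int(A) = {S,W}
cl(A)  = {S,E,N,W}
∂A     = {E,N}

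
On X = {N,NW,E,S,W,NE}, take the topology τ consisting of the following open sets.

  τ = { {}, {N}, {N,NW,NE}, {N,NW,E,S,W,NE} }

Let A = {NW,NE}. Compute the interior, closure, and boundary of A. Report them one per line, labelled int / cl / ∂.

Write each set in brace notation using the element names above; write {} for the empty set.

int(A) = {}
cl(A)  = {NW,E,S,W,NE}
∂A     = {NW,E,S,W,NE}

U open, U⊆A: {}. int(A) = ⋃ = {}
X∖A={N,E,S,W}, int(X∖A)={N}, hence cl(A)={NW,E,S,W,NE}
∂A: remove int from cl → {NW,E,S,W,NE}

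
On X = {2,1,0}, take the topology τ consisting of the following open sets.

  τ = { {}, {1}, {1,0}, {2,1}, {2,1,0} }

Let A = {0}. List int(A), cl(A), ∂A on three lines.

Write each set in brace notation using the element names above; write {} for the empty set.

U open, U⊆A: {}. int(A) = ⋃ = {}
X∖A={2,1}, int(X∖A)={2,1}, hence cl(A)={0}
∂A: remove int from cl → {0}

int(A) = {}
cl(A)  = {0}
∂A     = {0}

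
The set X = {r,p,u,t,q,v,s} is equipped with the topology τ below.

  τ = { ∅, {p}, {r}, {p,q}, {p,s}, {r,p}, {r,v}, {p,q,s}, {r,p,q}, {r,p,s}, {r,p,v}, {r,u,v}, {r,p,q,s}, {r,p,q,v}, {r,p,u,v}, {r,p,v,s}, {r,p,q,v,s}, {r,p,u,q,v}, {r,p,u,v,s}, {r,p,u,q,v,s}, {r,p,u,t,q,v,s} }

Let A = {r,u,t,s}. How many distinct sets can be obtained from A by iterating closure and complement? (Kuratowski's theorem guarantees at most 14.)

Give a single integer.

closure: X∖int(X∖A) = X∖{p,q} = {r,u,t,v,s}
Let k=closure and c=complement:
  1. A     = {r,u,t,s}
  2. kA    = {r,u,t,v,s}
  3. cA    = {p,q,v}
  4. ckA   = {p,q}
  5. kcA   = {p,u,t,q,v,s}
  6. kckA  = {p,t,q,s}
  7. ckcA  = {r}
  8. ckckA = {r,u,v}
  9. kckcA = {r,u,t,v}
  10. ckckcA = {p,q,s}
— saturated at 10

10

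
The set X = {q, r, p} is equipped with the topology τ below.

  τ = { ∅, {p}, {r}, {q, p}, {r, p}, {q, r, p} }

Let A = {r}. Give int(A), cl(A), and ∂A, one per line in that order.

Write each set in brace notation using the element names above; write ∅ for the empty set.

int(A) = {r}
cl(A)  = {r}
∂A     = ∅

U open, U⊆A: ∅, {r}. int(A) = ⋃ = {r}
X∖A={q, p}, int(X∖A)={q, p}, hence cl(A)={r}
∂A: remove int from cl → ∅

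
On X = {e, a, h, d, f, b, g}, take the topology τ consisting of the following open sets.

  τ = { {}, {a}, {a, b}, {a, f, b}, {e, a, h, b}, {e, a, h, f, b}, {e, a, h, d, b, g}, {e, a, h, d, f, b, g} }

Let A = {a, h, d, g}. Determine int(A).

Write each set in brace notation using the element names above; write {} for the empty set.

opens ⊆ A: {}, {a}; union → int = {a}

{a}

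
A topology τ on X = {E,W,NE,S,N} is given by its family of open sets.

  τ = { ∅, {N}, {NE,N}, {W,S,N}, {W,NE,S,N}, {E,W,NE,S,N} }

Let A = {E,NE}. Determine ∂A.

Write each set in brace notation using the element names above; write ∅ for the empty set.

{E,NE}

opens ⊆ A: ∅; union → int = ∅
complement {W,S,N}; its interior {W,S,N}; cl(A) = X∖{W,S,N} = {E,NE}
boundary = {E,NE} ∖ ∅ = {E,NE}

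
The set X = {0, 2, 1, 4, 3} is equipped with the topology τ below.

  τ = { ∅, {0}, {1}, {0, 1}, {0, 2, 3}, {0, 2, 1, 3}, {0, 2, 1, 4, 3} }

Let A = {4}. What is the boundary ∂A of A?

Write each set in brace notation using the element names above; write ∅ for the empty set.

U open, U⊆A: ∅. int(A) = ⋃ = ∅
X∖A={0, 2, 1, 3}, int(X∖A)={0, 2, 1, 3}, hence cl(A)={4}
∂A: remove int from cl → {4}

{4}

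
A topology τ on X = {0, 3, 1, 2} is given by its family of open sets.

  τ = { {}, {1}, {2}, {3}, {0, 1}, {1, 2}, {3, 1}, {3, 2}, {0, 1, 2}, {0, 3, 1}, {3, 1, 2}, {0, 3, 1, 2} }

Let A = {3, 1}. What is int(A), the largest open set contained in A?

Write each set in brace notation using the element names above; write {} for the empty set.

U open, U⊆A: {}, {3}, {1}, {3, 1}. int(A) = ⋃ = {3, 1}

{3, 1}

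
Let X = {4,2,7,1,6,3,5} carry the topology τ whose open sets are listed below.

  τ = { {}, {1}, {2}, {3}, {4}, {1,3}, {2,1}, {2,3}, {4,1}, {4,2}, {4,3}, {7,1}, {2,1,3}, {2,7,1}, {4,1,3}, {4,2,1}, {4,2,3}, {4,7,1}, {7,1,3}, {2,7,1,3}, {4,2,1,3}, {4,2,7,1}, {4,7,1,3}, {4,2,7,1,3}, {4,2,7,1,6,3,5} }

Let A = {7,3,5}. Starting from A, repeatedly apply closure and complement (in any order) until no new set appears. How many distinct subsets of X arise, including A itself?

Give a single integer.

closure: X∖int(X∖A) = X∖{4,2,1} = {7,6,3,5}
Let k=closure and c=complement:
  1. A     = {7,3,5}
  2. kA    = {7,6,3,5}
  3. cA    = {4,2,1,6}
  4. ckA   = {4,2,1}
  5. kcA   = {4,2,7,1,6,5}
  6. ckcA  = {3}
  7. kckcA = {6,3,5}
  8. ckckcA = {4,2,7,1}
— saturated at 8

8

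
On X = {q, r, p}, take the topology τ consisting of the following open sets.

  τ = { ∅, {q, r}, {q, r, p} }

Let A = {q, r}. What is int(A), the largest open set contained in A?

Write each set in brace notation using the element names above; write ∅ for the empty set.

interior: largest open inside A is {q, r} (from ∅, {q, r})

{q, r}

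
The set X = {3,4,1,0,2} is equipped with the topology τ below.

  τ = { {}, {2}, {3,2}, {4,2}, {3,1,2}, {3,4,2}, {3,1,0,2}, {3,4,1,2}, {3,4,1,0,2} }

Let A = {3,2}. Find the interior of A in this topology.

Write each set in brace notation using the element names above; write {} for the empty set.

{3,2}

opens ⊆ A: {}, {2}, {3,2}; union → int = {3,2}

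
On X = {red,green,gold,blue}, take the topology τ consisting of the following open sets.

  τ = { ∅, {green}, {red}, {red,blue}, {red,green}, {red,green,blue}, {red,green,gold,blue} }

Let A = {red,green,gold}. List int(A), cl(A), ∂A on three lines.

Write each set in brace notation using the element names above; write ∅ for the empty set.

U open, U⊆A: ∅, {red}, {green}, {red,green}. int(A) = ⋃ = {red,green}
X∖A={blue}, int(X∖A)=∅, hence cl(A)={red,green,gold,blue}
∂A: remove int from cl → {gold,blue}

int(A) = {red,green}
cl(A)  = {red,green,gold,blue}
∂A     = {gold,blue}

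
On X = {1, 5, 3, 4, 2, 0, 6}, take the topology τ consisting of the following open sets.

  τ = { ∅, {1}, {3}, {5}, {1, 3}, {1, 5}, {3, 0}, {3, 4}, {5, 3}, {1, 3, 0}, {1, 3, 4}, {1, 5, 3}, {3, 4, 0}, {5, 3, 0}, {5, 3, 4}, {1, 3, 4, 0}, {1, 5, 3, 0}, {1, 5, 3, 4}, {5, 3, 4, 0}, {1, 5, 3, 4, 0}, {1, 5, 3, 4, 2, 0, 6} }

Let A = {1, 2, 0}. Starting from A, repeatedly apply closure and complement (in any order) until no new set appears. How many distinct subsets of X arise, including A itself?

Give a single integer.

X∖A={5, 3, 4, 6}, int(X∖A)={5, 3, 4}, hence cl(A)={1, 2, 0, 6}
Orbit (k=closure, c=complement):
  1. A     = {1, 2, 0}
  2. kA    = {1, 2, 0, 6}
  3. cA    = {5, 3, 4, 6}
  4. ckA   = {5, 3, 4}
  5. kcA   = {5, 3, 4, 2, 0, 6}
  6. ckcA  = {1}
  7. kckcA = {1, 2, 6}
  8. ckckcA = {5, 3, 4, 0}
(closed under both — stop)

8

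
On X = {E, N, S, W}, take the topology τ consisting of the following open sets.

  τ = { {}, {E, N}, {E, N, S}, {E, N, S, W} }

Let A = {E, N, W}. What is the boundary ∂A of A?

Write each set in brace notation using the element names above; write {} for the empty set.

interior: largest open inside A is {E, N} (from {}, {E, N})
cl via duality: int({S}) = {}, so X∖{} = {E, N, S, W}
cl∖int = {S, W}

{S, W}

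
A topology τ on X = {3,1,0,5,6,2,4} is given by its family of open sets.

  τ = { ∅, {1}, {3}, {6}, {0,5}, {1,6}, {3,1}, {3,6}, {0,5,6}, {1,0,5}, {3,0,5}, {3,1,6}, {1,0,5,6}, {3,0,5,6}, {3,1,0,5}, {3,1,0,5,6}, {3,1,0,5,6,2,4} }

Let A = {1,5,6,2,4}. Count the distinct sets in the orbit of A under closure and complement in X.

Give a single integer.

10

cl via duality: int({3,0}) = {3}, so X∖{3} = {1,0,5,6,2,4}
Write k for closure, c for complement:
  1. A     = {1,5,6,2,4}
  2. kA    = {1,0,5,6,2,4}
  3. cA    = {3,0}
  4. ckA   = {3}
  5. kcA   = {3,0,5,2,4}
  6. kckA  = {3,2,4}
  7. ckcA  = {1,6}
  8. ckckA = {1,0,5,6}
  9. kckcA = {1,6,2,4}
  10. ckckcA = {3,0,5}
applying k or c yields no new set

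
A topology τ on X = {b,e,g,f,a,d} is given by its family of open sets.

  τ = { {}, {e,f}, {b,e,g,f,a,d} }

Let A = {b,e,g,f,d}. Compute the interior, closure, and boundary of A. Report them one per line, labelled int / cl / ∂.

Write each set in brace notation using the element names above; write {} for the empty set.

int(A) = {e,f}
cl(A)  = {b,e,g,f,a,d}
∂A     = {b,g,a,d}

U open, U⊆A: {}, {e,f}. int(A) = ⋃ = {e,f}
X∖A={a}, int(X∖A)={}, hence cl(A)={b,e,g,f,a,d}
∂A: remove int from cl → {b,g,a,d}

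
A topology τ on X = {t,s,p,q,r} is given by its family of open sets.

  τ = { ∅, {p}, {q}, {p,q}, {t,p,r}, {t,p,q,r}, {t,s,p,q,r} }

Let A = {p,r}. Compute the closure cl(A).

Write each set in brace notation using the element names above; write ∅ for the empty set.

{t,s,p,r}

cl via duality: int({t,s,q}) = {q}, so X∖{q} = {t,s,p,r}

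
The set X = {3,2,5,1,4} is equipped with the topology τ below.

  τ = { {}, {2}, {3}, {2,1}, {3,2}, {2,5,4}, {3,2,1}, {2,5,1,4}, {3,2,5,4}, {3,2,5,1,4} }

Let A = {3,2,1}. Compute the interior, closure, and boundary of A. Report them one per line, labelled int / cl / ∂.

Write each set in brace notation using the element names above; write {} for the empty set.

int(A) = {3,2,1}
cl(A)  = {3,2,5,1,4}
∂A     = {5,4}

open subsets of A: {}, {2}, {3}, {2,1}, {3,2}, {3,2,1}; so int(A) = {3,2,1}
closure: X∖int(X∖A) = X∖{} = {3,2,5,1,4}
∂A = {3,2,5,1,4} minus {3,2,1} = {5,4}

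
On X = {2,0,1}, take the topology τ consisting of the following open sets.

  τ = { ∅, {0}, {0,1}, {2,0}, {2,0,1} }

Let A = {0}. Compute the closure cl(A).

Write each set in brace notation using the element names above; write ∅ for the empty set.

{2,0,1}

closure: X∖int(X∖A) = X∖∅ = {2,0,1}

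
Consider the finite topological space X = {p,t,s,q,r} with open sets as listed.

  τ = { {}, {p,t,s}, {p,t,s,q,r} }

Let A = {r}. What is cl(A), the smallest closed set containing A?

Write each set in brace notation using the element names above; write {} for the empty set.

{q,r}

closure: X∖int(X∖A) = X∖{p,t,s} = {q,r}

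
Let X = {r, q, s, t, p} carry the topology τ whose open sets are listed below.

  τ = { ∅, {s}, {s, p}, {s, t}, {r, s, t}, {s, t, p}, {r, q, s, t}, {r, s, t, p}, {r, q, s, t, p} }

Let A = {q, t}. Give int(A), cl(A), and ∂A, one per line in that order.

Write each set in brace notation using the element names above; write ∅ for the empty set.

interior: largest open inside A is ∅ (from ∅)
cl via duality: int({r, s, p}) = {s, p}, so X∖{s, p} = {r, q, t}
cl∖int = {r, q, t}

int(A) = ∅
cl(A)  = {r, q, t}
∂A     = {r, q, t}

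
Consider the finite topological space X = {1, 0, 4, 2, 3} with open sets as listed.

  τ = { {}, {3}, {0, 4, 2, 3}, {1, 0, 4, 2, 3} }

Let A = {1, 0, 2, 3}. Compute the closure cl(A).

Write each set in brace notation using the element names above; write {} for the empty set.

complement {4}; its interior {}; cl(A) = X∖{} = {1, 0, 4, 2, 3}

{1, 0, 4, 2, 3}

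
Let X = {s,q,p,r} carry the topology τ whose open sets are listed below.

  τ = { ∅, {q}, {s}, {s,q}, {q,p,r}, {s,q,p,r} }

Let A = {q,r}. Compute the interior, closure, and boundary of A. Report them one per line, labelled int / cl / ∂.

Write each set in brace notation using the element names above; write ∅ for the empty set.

int(A) = {q}
cl(A)  = {q,p,r}
∂A     = {p,r}

opens ⊆ A: ∅, {q}; union → int = {q}
complement {s,p}; its interior {s}; cl(A) = X∖{s} = {q,p,r}
boundary = {q,p,r} ∖ {q} = {p,r}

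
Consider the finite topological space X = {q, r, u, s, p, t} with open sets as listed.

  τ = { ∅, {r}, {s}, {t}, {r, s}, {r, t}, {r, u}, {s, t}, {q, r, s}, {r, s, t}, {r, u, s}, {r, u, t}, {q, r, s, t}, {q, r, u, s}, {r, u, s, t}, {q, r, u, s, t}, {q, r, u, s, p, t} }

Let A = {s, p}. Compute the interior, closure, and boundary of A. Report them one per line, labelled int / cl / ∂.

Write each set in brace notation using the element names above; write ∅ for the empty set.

interior: largest open inside A is {s} (from ∅, {s})
cl via duality: int({q, r, u, t}) = {r, u, t}, so X∖{r, u, t} = {q, s, p}
cl∖int = {q, p}

int(A) = {s}
cl(A)  = {q, s, p}
∂A     = {q, p}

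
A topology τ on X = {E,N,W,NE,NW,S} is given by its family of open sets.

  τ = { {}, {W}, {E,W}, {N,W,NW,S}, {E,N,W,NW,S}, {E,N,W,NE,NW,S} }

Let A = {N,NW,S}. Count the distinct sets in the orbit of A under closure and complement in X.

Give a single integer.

closure: X∖int(X∖A) = X∖{E,W} = {N,NE,NW,S}
Let k=closure and c=complement:
  1. A     = {N,NW,S}
  2. kA    = {N,NE,NW,S}
  3. cA    = {E,W,NE}
  4. ckA   = {E,W}
  5. kcA   = {E,N,W,NE,NW,S}
  6. ckcA  = {}
— saturated at 6

6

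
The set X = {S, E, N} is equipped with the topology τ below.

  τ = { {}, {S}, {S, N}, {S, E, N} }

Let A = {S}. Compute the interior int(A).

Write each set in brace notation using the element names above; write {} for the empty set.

{S}

open subsets of A: {}, {S}; so int(A) = {S}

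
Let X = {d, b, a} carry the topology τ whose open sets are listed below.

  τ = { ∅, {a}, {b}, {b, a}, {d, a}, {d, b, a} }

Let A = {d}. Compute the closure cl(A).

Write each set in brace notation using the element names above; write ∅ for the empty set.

{d}

closure: X∖int(X∖A) = X∖{b, a} = {d}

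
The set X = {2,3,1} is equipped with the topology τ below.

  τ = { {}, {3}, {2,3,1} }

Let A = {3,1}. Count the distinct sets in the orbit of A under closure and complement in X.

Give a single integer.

complement {2}; its interior {}; cl(A) = X∖{} = {2,3,1}
With k = closure, c = complement:
  1. A     = {3,1}
  2. kA    = {2,3,1}
  3. cA    = {2}
  4. ckA   = {}
  5. kcA   = {2,1}
  6. ckcA  = {3}
k, c of each give nothing new

6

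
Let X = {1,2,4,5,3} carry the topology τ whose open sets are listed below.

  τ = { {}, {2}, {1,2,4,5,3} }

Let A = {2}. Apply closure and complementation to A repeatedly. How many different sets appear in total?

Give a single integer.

cl via duality: int({1,4,5,3}) = {}, so X∖{} = {1,2,4,5,3}
Write k for closure, c for complement:
  1. A     = {2}
  2. kA    = {1,2,4,5,3}
  3. cA    = {1,4,5,3}
  4. ckA   = {}
applying k or c yields no new set

4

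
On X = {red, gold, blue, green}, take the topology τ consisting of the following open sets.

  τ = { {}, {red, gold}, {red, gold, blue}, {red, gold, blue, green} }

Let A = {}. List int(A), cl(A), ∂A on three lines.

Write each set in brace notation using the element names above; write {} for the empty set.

int(A) = {}
cl(A)  = {}
∂A     = {}

interior: largest open inside A is {} (from {})
cl via duality: int({red, gold, blue, green}) = {red, gold, blue, green}, so X∖{red, gold, blue, green} = {}
cl∖int = {}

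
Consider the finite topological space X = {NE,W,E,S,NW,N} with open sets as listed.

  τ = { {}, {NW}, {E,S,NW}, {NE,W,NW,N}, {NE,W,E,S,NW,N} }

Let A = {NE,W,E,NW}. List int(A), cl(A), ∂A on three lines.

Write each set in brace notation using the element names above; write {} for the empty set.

int(A) = {NW}
cl(A)  = {NE,W,E,S,NW,N}
∂A     = {NE,W,E,S,N}

opens ⊆ A: {}, {NW}; union → int = {NW}
complement {S,N}; its interior {}; cl(A) = X∖{} = {NE,W,E,S,NW,N}
boundary = {NE,W,E,S,NW,N} ∖ {NW} = {NE,W,E,S,N}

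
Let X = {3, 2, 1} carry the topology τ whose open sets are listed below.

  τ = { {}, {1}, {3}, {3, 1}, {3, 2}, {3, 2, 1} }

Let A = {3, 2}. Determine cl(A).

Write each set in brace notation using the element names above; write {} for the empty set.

{3, 2}

cl via duality: int({1}) = {1}, so X∖{1} = {3, 2}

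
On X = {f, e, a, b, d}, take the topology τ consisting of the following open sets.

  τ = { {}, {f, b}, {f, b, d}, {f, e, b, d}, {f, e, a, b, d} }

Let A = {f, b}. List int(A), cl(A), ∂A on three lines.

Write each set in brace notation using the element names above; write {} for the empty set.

open subsets of A: {}, {f, b}; so int(A) = {f, b}
closure: X∖int(X∖A) = X∖{} = {f, e, a, b, d}
∂A = {f, e, a, b, d} minus {f, b} = {e, a, d}

int(A) = {f, b}
cl(A)  = {f, e, a, b, d}
∂A     = {e, a, d}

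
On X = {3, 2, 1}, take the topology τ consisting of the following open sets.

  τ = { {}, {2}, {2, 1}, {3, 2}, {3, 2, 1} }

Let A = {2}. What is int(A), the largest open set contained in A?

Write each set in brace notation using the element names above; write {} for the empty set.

{2}

open subsets of A: {}, {2}; so int(A) = {2}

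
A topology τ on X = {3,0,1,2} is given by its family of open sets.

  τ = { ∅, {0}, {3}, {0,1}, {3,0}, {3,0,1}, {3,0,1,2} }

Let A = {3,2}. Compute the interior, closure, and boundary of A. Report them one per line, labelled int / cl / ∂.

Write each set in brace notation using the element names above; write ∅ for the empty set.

U open, U⊆A: ∅, {3}. int(A) = ⋃ = {3}
X∖A={0,1}, int(X∖A)={0,1}, hence cl(A)={3,2}
∂A: remove int from cl → {2}

int(A) = {3}
cl(A)  = {3,2}
∂A     = {2}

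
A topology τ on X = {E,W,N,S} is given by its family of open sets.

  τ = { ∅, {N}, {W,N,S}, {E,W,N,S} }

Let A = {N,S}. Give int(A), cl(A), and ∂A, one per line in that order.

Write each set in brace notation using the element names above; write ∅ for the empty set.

interior: largest open inside A is {N} (from ∅, {N})
cl via duality: int({E,W}) = ∅, so X∖∅ = {E,W,N,S}
cl∖int = {E,W,S}

int(A) = {N}
cl(A)  = {E,W,N,S}
∂A     = {E,W,S}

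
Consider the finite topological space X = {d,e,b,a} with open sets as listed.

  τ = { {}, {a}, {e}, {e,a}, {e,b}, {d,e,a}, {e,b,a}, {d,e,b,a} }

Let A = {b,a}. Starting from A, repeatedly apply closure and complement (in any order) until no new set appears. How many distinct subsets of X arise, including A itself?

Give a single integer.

8

X∖A={d,e}, int(X∖A)={e}, hence cl(A)={d,b,a}
Orbit (k=closure, c=complement):
  1. A     = {b,a}
  2. kA    = {d,b,a}
  3. cA    = {d,e}
  4. ckA   = {e}
  5. kcA   = {d,e,b}
  6. ckcA  = {a}
  7. kckcA = {d,a}
  8. ckckcA = {e,b}
(closed under both — stop)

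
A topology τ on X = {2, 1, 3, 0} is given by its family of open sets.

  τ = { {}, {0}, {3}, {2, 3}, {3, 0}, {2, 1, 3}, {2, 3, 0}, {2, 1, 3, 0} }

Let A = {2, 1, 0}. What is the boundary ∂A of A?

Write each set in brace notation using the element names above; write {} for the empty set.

{2, 1}

open subsets of A: {}, {0}; so int(A) = {0}
closure: X∖int(X∖A) = X∖{3} = {2, 1, 0}
∂A = {2, 1, 0} minus {0} = {2, 1}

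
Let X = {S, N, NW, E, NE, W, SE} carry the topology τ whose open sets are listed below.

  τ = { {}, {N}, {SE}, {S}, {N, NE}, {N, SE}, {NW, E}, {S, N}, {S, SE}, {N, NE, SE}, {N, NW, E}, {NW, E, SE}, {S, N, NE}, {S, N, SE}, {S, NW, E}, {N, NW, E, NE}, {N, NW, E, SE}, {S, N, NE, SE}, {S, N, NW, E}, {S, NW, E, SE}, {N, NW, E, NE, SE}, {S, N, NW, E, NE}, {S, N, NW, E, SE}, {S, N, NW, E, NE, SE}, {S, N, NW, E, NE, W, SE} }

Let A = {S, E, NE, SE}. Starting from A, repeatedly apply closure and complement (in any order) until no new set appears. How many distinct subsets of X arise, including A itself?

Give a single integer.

cl via duality: int({N, NW, W}) = {N}, so X∖{N} = {S, NW, E, NE, W, SE}
Write k for closure, c for complement:
  1. A     = {S, E, NE, SE}
  2. kA    = {S, NW, E, NE, W, SE}
  3. cA    = {N, NW, W}
  4. ckA   = {N}
  5. kcA   = {N, NW, E, NE, W}
  6. kckA  = {N, NE, W}
  7. ckcA  = {S, SE}
  8. ckckA = {S, NW, E, SE}
  9. kckcA = {S, W, SE}
  10. kckckA = {S, NW, E, W, SE}
  11. ckckcA = {N, NW, E, NE}
  12. ckckckA = {N, NE}
applying k or c yields no new set

12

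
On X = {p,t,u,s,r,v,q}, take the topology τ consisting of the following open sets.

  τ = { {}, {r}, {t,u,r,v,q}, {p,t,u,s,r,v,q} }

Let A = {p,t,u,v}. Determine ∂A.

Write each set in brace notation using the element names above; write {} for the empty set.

interior: largest open inside A is {} (from {})
cl via duality: int({s,r,q}) = {r}, so X∖{r} = {p,t,u,s,v,q}
cl∖int = {p,t,u,s,v,q}

{p,t,u,s,v,q}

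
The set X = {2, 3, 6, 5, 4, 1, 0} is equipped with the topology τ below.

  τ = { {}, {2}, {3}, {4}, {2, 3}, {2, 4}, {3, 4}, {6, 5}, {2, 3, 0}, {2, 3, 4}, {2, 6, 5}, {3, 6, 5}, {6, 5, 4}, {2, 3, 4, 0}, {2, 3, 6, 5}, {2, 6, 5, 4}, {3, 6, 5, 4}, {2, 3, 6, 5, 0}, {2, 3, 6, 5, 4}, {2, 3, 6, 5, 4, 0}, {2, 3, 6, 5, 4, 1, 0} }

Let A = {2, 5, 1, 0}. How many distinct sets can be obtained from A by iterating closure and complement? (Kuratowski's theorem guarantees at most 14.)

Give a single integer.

10

cl via duality: int({3, 6, 4}) = {3, 4}, so X∖{3, 4} = {2, 6, 5, 1, 0}
Write k for closure, c for complement:
  1. A     = {2, 5, 1, 0}
  2. kA    = {2, 6, 5, 1, 0}
  3. cA    = {3, 6, 4}
  4. ckA   = {3, 4}
  5. kcA   = {3, 6, 5, 4, 1, 0}
  6. kckA  = {3, 4, 1, 0}
  7. ckcA  = {2}
  8. ckckA = {2, 6, 5}
  9. kckcA = {2, 1, 0}
  10. ckckcA = {3, 6, 5, 4}
applying k or c yields no new set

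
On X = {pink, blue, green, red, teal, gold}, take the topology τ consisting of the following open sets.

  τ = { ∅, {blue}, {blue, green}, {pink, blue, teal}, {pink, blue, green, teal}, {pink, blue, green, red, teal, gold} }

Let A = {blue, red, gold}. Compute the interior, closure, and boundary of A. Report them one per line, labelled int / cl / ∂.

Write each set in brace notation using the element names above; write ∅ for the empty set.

int(A) = {blue}
cl(A)  = {pink, blue, green, red, teal, gold}
∂A     = {pink, green, red, teal, gold}

U open, U⊆A: ∅, {blue}. int(A) = ⋃ = {blue}
X∖A={pink, green, teal}, int(X∖A)=∅, hence cl(A)={pink, blue, green, red, teal, gold}
∂A: remove int from cl → {pink, green, red, teal, gold}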